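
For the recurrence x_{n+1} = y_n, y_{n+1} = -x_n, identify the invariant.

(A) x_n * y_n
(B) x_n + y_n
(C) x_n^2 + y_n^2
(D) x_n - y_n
C

For the recurrence x_{n+1} = y_n, y_{n+1} = -x_n:

x_{n+1}^2 + y_{n+1}^2 = y_n^2 + (-x_n)^2 = x_n^2 + y_n^2
The sum of squares is conserved (like energy in a harmonic oscillator).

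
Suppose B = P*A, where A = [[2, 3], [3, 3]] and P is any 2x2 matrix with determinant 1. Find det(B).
-3

By the multiplicative property of determinants, det(B) = det(P*A) = det(P) * det(A) = det(A),
so the determinant is invariant under multiplication by any determinant-1 matrix; we just need det(A).

det(A) = (2)(3) - (3)(3) = 6 - 9 = -3

Therefore det(B) = 1 * (-3) = -3.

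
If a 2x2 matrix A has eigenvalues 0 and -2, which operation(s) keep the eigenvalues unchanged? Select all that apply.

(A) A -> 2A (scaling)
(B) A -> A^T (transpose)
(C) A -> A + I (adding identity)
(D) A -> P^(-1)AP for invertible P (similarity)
B and D

Eigenvalues are preserved by:
1. Similarity transformations: A -> P^(-1)AP (same characteristic polynomial)
2. Transpose: A^T has the same eigenvalues as A

Eigenvalues are NOT preserved by:
- Adding identity: eigenvalues become 0+1, -2+1
- Scaling: eigenvalues become 0, -4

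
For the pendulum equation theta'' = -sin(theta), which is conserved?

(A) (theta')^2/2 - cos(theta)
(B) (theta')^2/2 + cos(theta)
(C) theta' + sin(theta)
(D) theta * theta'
A

A first integral I satisfies dI/dt = 0 along every solution. Differentiate each option and use the equation of motion:
(A) d/dt[(theta')^2/2 - cos(theta)] = theta' theta'' + sin(theta) theta' = theta'(-sin(theta)) + theta' sin(theta) = 0
(B) d/dt[(theta')^2/2 + cos(theta)] = theta' theta'' - sin(theta) theta' = -2 theta' sin(theta), not identically 0
(C) d/dt[theta' + sin(theta)] = theta'' + cos(theta) theta' = -sin(theta) + theta' cos(theta), not identically 0
(D) d/dt[theta * theta'] = (theta')^2 + theta theta'' = (theta')^2 - theta sin(theta), not identically 0

Only (A) has zero time-derivative. This is the total energy: kinetic (theta')^2/2 plus potential -cos(theta).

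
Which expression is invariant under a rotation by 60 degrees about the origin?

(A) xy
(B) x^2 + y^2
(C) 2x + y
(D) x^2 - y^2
B

A rotation by 60 degrees sends (x, y) to (x/2 - sqrt(3)y/2, sqrt(3)x/2 + y/2).
Substitute the transformed coordinates into each option and compare with the original:
(A) xy  ->  (x/2 - sqrt(3)y/2)(sqrt(3)x/2 + y/2) = sqrt(3)x^2/4 - xy/2 - sqrt(3)y^2/4   [differs from xy: not invariant]
(B) x^2 + y^2  ->  (x/2 - sqrt(3)y/2)^2 + (sqrt(3)x/2 + y/2)^2 = x^2 + y^2   [equals x^2 + y^2: invariant]
(C) 2x + y  ->  2(x/2 - sqrt(3)y/2) + (sqrt(3)x/2 + y/2) = sqrt(3)x/2 + x - sqrt(3)y + y/2   [differs from 2x + y: not invariant]
(D) x^2 - y^2  ->  (x/2 - sqrt(3)y/2)^2 - (sqrt(3)x/2 + y/2)^2 = -x^2/2 - sqrt(3)xy + y^2/2   [differs from x^2 - y^2: not invariant]

Only option (B), x^2 + y^2, is unchanged by the transformation.
Geometrically, x^2 + y^2 is the squared distance from the origin, which every rotation about the origin preserves.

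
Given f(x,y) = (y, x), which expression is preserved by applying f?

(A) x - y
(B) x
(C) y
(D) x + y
D

For f(x,y) = (y, x):
After applying f: x' = y, y' = x. So x' + y' = y + x = x + y.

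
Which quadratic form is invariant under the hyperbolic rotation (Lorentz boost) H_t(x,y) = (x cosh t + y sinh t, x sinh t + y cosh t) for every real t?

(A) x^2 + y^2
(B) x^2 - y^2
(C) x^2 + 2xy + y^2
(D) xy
B

Write x' = x cosh t + y sinh t, y' = x sinh t + y cosh t and substitute into each option:
(A) x^2 + y^2: (x cosh t + y sinh t)^2 + (x sinh t + y cosh t)^2 = (x^2 + y^2)(cosh^2 t + sinh^2 t) + 4xy sinh t cosh t = (x^2 + y^2) cosh 2t + 2xy sinh 2t   [not invariant for t != 0]
(B) x^2 - y^2: (x cosh t + y sinh t)^2 - (x sinh t + y cosh t)^2 = x^2(cosh^2 t - sinh^2 t) + 2xy(cosh t sinh t - sinh t cosh t) + y^2(sinh^2 t - cosh^2 t) = x^2 - y^2   [invariant, using cosh^2 t - sinh^2 t = 1]
(C) x^2 + 2xy + y^2: (x' + y')^2 with x' + y' = (x + y)(cosh t + sinh t) = (x + y)e^t, so it becomes (x + y)^2 e^(2t)   [not invariant for t != 0]
(D) xy: (x cosh t + y sinh t)(x sinh t + y cosh t) = xy(cosh^2 t + sinh^2 t) + (x^2 + y^2) sinh t cosh t = xy cosh 2t + (x^2 + y^2)(sinh 2t)/2   [not invariant for t != 0]

Only (B) x^2 - y^2 is unchanged; it is the Minkowski form preserved by Lorentz boosts, just as x^2 + y^2 is preserved by ordinary rotations.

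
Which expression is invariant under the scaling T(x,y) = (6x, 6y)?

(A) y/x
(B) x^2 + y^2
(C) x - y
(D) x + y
A

Under the uniform scaling T(x,y) = (6x, 6y):
Substitute the transformed coordinates into each option and compare with the original:
(A) y/x  ->  (6y)/(6x) = y/x   [equals y/x: invariant]
(B) x^2 + y^2  ->  (6x)^2 + (6y)^2 = 36x^2 + 36y^2   [differs from x^2 + y^2: not invariant]
(C) x - y  ->  (6x) - (6y) = 6x - 6y   [differs from x - y: not invariant]
(D) x + y  ->  (6x) + (6y) = 6x + 6y   [differs from x + y: not invariant]

Only option (A), y/x, is unchanged by the transformation.
The common factor 6 cancels in a ratio of coordinates, while sums, products and sums of squares pick up factors of 6 or 36.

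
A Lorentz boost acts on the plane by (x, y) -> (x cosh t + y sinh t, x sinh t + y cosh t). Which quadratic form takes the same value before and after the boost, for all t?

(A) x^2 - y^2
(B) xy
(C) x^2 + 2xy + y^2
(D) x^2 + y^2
A

Write x' = x cosh t + y sinh t, y' = x sinh t + y cosh t and substitute into each option:
(A) x^2 - y^2: (x cosh t + y sinh t)^2 - (x sinh t + y cosh t)^2 = x^2(cosh^2 t - sinh^2 t) + 2xy(cosh t sinh t - sinh t cosh t) + y^2(sinh^2 t - cosh^2 t) = x^2 - y^2   [invariant, using cosh^2 t - sinh^2 t = 1]
(B) xy: (x cosh t + y sinh t)(x sinh t + y cosh t) = xy(cosh^2 t + sinh^2 t) + (x^2 + y^2) sinh t cosh t = xy cosh 2t + (x^2 + y^2)(sinh 2t)/2   [not invariant for t != 0]
(C) x^2 + 2xy + y^2: (x' + y')^2 with x' + y' = (x + y)(cosh t + sinh t) = (x + y)e^t, so it becomes (x + y)^2 e^(2t)   [not invariant for t != 0]
(D) x^2 + y^2: (x cosh t + y sinh t)^2 + (x sinh t + y cosh t)^2 = (x^2 + y^2)(cosh^2 t + sinh^2 t) + 4xy sinh t cosh t = (x^2 + y^2) cosh 2t + 2xy sinh 2t   [not invariant for t != 0]

Only (A) x^2 - y^2 is unchanged; it is the Minkowski form preserved by Lorentz boosts, just as x^2 + y^2 is preserved by ordinary rotations.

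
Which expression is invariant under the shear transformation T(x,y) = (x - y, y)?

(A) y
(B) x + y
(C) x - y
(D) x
A

Under the shear T(x,y) = (x - y, y):
Substitute the transformed coordinates into each option and compare with the original:
(A) y  ->  (y) = y   [equals y: invariant]
(B) x + y  ->  (x - y) + (y) = x   [differs from x + y: not invariant]
(C) x - y  ->  (x - y) - (y) = x - 2y   [differs from x - y: not invariant]
(D) x  ->  (x - y) = x - y   [differs from x: not invariant]

Only option (A), y, is unchanged by the transformation.
A horizontal shear moves points parallel to the x-axis, so the y-coordinate (and any function of y alone) is unchanged.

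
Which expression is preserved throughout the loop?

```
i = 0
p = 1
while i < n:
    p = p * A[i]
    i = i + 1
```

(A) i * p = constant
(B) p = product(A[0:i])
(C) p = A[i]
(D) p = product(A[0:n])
B

A loop invariant must hold before the first iteration and be re-established by every execution of the body.

(B) p = product(A[0:i]): Initially i = 0 and p = 1 = product of the empty slice A[0:0]. If p = product(A[0:i]) holds at the top of an iteration, the body sets p to product(A[0:i]) * A[i] = product(A[0:i+1]) and then i to i+1, so the property is restored. At exit i = n, giving p = product(A[0:n]).

The other options fail:
(A) i * p = constant: initially i * p = 0, but after one iteration it is 1 * A[0], which is nonzero in general.
(C) p = A[i]: after the first iteration p = A[0] but i = 1; in general p is a product of several elements, not a single one.
(D) p = product(A[0:n]): false before the loop (p = 1, not the full product) -- it only becomes true at exit.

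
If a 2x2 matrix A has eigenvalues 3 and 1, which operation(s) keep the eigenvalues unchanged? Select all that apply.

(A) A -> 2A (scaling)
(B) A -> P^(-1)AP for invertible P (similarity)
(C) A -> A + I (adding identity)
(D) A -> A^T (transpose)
B and D

Eigenvalues are preserved by:
1. Similarity transformations: A -> P^(-1)AP (same characteristic polynomial)
2. Transpose: A^T has the same eigenvalues as A

Eigenvalues are NOT preserved by:
- Adding identity: eigenvalues become 3+1, 1+1
- Scaling: eigenvalues become 6, 2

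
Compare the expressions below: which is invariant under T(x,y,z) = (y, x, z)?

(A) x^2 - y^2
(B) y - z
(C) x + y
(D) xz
C

Apply T(x,y,z) = (y, x, z) to each option, i.e. replace (x, y, z) by the transformed coordinates.
Substitute the transformed coordinates into each option and compare with the original:
(A) x^2 - y^2  ->  (y)^2 - (x)^2 = -x^2 + y^2   [differs from x^2 - y^2: not invariant]
(B) y - z  ->  (x) - (z) = x - z   [differs from y - z: not invariant]
(C) x + y  ->  (y) + (x) = x + y   [equals x + y: invariant]
(D) xz  ->  (y)(z) = yz   [differs from xz: not invariant]

Only option (C), x + y, is unchanged by the transformation.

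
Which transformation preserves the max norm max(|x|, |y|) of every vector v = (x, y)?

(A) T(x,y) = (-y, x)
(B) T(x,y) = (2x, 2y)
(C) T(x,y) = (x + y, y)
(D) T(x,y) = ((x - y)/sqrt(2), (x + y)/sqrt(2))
A

A transformation preserves a norm if ||T(v)|| = ||v|| for every v; a single vector where the norm changes rules an option out.

(A) T(x,y) = (-y, x): preserves the norm -- it only permutes the coordinates and/or flips signs, which leaves max(|x|, |y|) unchanged.
(B) T(x,y) = (2x, 2y): v = (1, 0) has norm max(|1|, |0|) = 1, but T(v) = (2, 0) has norm 2 -- not preserved.
(C) T(x,y) = (x + y, y): v = (1, 1) has norm max(|1|, |1|) = 1, but T(v) = (2, 1) has norm 2 -- not preserved.
(D) T(x,y) = ((x - y)/sqrt(2), (x + y)/sqrt(2)): v = (1, 0) has norm max(|1|, |0|) = 1, but T(v) = (sqrt(2)/2, sqrt(2)/2) has norm sqrt(2)/2 -- not preserved.

Therefore the answer is (A).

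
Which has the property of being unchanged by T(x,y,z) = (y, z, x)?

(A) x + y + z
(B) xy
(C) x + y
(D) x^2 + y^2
A

Apply T(x,y,z) = (y, z, x) to each option, i.e. replace (x, y, z) by the transformed coordinates.
Substitute the transformed coordinates into each option and compare with the original:
(A) x + y + z  ->  (y) + (z) + (x) = x + y + z   [equals x + y + z: invariant]
(B) xy  ->  (y)(z) = yz   [differs from xy: not invariant]
(C) x + y  ->  (y) + (z) = y + z   [differs from x + y: not invariant]
(D) x^2 + y^2  ->  (y)^2 + (z)^2 = y^2 + z^2   [differs from x^2 + y^2: not invariant]

Only option (A), x + y + z, is unchanged by the transformation.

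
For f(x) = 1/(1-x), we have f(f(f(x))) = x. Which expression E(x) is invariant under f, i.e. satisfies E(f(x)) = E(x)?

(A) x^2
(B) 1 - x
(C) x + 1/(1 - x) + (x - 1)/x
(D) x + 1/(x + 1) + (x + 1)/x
C

Replace x by f(x) = 1/(1 - x) in each option and simplify. As a quick numerical cross-check, also compare E(4) with E(f(4)) = E(-1/3).

(A) x^2  ->  (1/(1 - x))^2 = (x - 1)^(-2); check: E(4) = 16 but E(-1/3) = 1/9.   [not invariant]
(B) 1 - x  ->  1 - (1/(1 - x)) = x/(x - 1); check: E(4) = -3 but E(-1/3) = 4/3.   [not invariant]
(C) x + 1/(1 - x) + (x - 1)/x  ->  (1/(1 - x)) + 1/(1 - (1/(1 - x))) + ((1/(1 - x)) - 1)/(1/(1 - x)), which simplifies back to x + 1/(1 - x) + (x - 1)/x; check: E(4) = 53/12, E(-1/3) = 53/12.   [invariant]
(D) x + 1/(x + 1) + (x + 1)/x  ->  (1/(1 - x)) + 1/((1/(1 - x)) + 1) + ((1/(1 - x)) + 1)/(1/(1 - x)) = (-x^3 + 6x^2 - 11x + 7)/(x^2 - 3x + 2); check: E(4) = 109/20 but E(-1/3) = -5/6.   [not invariant]

Only (C) is unchanged. Indeed f(f(x)) = 1/(1 - 1/(1-x)) = (1-x)/(-x) = (x-1)/x, so E(x) = x + f(x) + f(f(x)) is the sum over the whole 3-cycle; applying f just permutes the three terms cyclically (x -> f(x) -> f(f(x)) -> x), leaving the sum unchanged.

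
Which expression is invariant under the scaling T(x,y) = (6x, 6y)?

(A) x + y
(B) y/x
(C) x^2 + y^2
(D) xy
B

Under the uniform scaling T(x,y) = (6x, 6y):
Substitute the transformed coordinates into each option and compare with the original:
(A) x + y  ->  (6x) + (6y) = 6x + 6y   [differs from x + y: not invariant]
(B) y/x  ->  (6y)/(6x) = y/x   [equals y/x: invariant]
(C) x^2 + y^2  ->  (6x)^2 + (6y)^2 = 36x^2 + 36y^2   [differs from x^2 + y^2: not invariant]
(D) xy  ->  (6x)(6y) = 36xy   [differs from xy: not invariant]

Only option (B), y/x, is unchanged by the transformation.
The common factor 6 cancels in a ratio of coordinates, while sums, products and sums of squares pick up factors of 6 or 36.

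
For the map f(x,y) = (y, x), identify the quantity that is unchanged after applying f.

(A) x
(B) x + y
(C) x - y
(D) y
B

For f(x,y) = (y, x):
After applying f: x' = y, y' = x. So x' + y' = y + x = x + y.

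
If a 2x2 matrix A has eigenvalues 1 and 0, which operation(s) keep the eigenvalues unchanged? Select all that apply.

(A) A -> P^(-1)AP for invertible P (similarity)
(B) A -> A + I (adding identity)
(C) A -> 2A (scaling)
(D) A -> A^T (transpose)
A and D

Eigenvalues are preserved by:
1. Similarity transformations: A -> P^(-1)AP (same characteristic polynomial)
2. Transpose: A^T has the same eigenvalues as A

Eigenvalues are NOT preserved by:
- Adding identity: eigenvalues become 1+1, 0+1
- Scaling: eigenvalues become 2, 0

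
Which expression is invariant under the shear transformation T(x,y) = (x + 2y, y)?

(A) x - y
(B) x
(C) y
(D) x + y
C

Under the shear T(x,y) = (x + 2y, y):
Substitute the transformed coordinates into each option and compare with the original:
(A) x - y  ->  (x + 2y) - (y) = x + y   [differs from x - y: not invariant]
(B) x  ->  (x + 2y) = x + 2y   [differs from x: not invariant]
(C) y  ->  (y) = y   [equals y: invariant]
(D) x + y  ->  (x + 2y) + (y) = x + 3y   [differs from x + y: not invariant]

Only option (C), y, is unchanged by the transformation.
A horizontal shear moves points parallel to the x-axis, so the y-coordinate (and any function of y alone) is unchanged.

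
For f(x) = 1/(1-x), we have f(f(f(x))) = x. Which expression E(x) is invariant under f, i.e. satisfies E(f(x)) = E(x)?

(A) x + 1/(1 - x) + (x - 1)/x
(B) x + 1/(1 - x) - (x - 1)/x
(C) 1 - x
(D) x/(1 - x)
A

Replace x by f(x) = 1/(1 - x) in each option and simplify. As a quick numerical cross-check, also compare E(3) with E(f(3)) = E(-1/2).

(A) x + 1/(1 - x) + (x - 1)/x  ->  (1/(1 - x)) + 1/(1 - (1/(1 - x))) + ((1/(1 - x)) - 1)/(1/(1 - x)), which simplifies back to x + 1/(1 - x) + (x - 1)/x; check: E(3) = 19/6, E(-1/2) = 19/6.   [invariant]
(B) x + 1/(1 - x) - (x - 1)/x  ->  (1/(1 - x)) + 1/(1 - (1/(1 - x))) - ((1/(1 - x)) - 1)/(1/(1 - x)) = (x^2(1 - x) - x + (x - 1)^2)/(x(x - 1)); check: E(3) = 11/6 but E(-1/2) = -17/6.   [not invariant]
(C) 1 - x  ->  1 - (1/(1 - x)) = x/(x - 1); check: E(3) = -2 but E(-1/2) = 3/2.   [not invariant]
(D) x/(1 - x)  ->  (1/(1 - x))/(1 - (1/(1 - x))) = -1/x; check: E(3) = -3/2 but E(-1/2) = -1/3.   [not invariant]

Only (A) is unchanged. Indeed f(f(x)) = 1/(1 - 1/(1-x)) = (1-x)/(-x) = (x-1)/x, so E(x) = x + f(x) + f(f(x)) is the sum over the whole 3-cycle; applying f just permutes the three terms cyclically (x -> f(x) -> f(f(x)) -> x), leaving the sum unchanged.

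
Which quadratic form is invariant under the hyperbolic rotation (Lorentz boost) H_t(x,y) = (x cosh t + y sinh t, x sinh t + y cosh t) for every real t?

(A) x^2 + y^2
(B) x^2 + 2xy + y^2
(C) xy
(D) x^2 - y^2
D

Write x' = x cosh t + y sinh t, y' = x sinh t + y cosh t and substitute into each option:
(A) x^2 + y^2: (x cosh t + y sinh t)^2 + (x sinh t + y cosh t)^2 = (x^2 + y^2)(cosh^2 t + sinh^2 t) + 4xy sinh t cosh t = (x^2 + y^2) cosh 2t + 2xy sinh 2t   [not invariant for t != 0]
(B) x^2 + 2xy + y^2: (x' + y')^2 with x' + y' = (x + y)(cosh t + sinh t) = (x + y)e^t, so it becomes (x + y)^2 e^(2t)   [not invariant for t != 0]
(C) xy: (x cosh t + y sinh t)(x sinh t + y cosh t) = xy(cosh^2 t + sinh^2 t) + (x^2 + y^2) sinh t cosh t = xy cosh 2t + (x^2 + y^2)(sinh 2t)/2   [not invariant for t != 0]
(D) x^2 - y^2: (x cosh t + y sinh t)^2 - (x sinh t + y cosh t)^2 = x^2(cosh^2 t - sinh^2 t) + 2xy(cosh t sinh t - sinh t cosh t) + y^2(sinh^2 t - cosh^2 t) = x^2 - y^2   [invariant, using cosh^2 t - sinh^2 t = 1]

Only (D) x^2 - y^2 is unchanged; it is the Minkowski form preserved by Lorentz boosts, just as x^2 + y^2 is preserved by ordinary rotations.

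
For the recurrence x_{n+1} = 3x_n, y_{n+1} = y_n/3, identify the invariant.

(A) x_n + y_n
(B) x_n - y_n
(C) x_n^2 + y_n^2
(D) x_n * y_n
D

For the recurrence x_{n+1} = 3x_n, y_{n+1} = y_n/3:

x_{n+1} * y_{n+1} = (3x_n) * (y_n/3) = x_n * y_n
The product is conserved.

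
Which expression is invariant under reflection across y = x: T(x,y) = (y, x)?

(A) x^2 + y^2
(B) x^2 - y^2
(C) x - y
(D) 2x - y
A

The map is reflection across y = x: T(x,y) = (y, x).
Substitute the transformed coordinates into each option and compare with the original:
(A) x^2 + y^2  ->  (y)^2 + (x)^2 = x^2 + y^2   [equals x^2 + y^2: invariant]
(B) x^2 - y^2  ->  (y)^2 - (x)^2 = -x^2 + y^2   [differs from x^2 - y^2: not invariant]
(C) x - y  ->  (y) - (x) = -x + y   [differs from x - y: not invariant]
(D) 2x - y  ->  2(y) - (x) = -x + 2y   [differs from 2x - y: not invariant]

Only option (A), x^2 + y^2, is unchanged by the transformation.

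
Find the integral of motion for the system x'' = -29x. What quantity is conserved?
E = (x')^2 + 29x^2

Multiply the equation by x':
x' * x'' = -29x * x'
The left side is d/dt[(x')^2/2] and the right side is d/dt[-29x^2/2], so
d/dt[(x')^2/2 + 29x^2/2] = 0, i.e. (x')^2/2 + 29x^2/2 = constant.
Multiplying by 2, the integral of motion is E = (x')^2 + 29x^2.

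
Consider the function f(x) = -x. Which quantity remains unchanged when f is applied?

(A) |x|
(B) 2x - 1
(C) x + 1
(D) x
A

For f(x) = -x:
Applying f replaces x by -x. Since |-x| = |x|, the absolute value is unchanged by f, whereas x -> -x, 2x - 1 -> -2x - 1 and x + 1 -> -x + 1 all change.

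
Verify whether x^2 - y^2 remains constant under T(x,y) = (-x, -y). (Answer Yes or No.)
Yes

Substitute T(x,y) = (-x, -y) into the expression and compare with the original.

Original: x^2 - y^2
After applying T: (-x)^2 - (-y)^2 = x^2 - y^2

This is identical to the original x^2 - y^2, so the expression is invariant.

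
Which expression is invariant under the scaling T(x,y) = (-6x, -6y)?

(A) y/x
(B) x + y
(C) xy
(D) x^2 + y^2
A

Under the uniform scaling T(x,y) = (-6x, -6y):
Substitute the transformed coordinates into each option and compare with the original:
(A) y/x  ->  (-6y)/(-6x) = y/x   [equals y/x: invariant]
(B) x + y  ->  (-6x) + (-6y) = -6x - 6y   [differs from x + y: not invariant]
(C) xy  ->  (-6x)(-6y) = 36xy   [differs from xy: not invariant]
(D) x^2 + y^2  ->  (-6x)^2 + (-6y)^2 = 36x^2 + 36y^2   [differs from x^2 + y^2: not invariant]

Only option (A), y/x, is unchanged by the transformation.
The common factor -6 cancels in a ratio of coordinates, while sums, products and sums of squares pick up factors of -6 or 36.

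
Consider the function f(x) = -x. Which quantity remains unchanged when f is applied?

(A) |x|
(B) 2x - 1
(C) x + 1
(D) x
A

For f(x) = -x:
Applying f replaces x by -x. Since |-x| = |x|, the absolute value is unchanged by f, whereas x -> -x, 2x - 1 -> -2x - 1 and x + 1 -> -x + 1 all change.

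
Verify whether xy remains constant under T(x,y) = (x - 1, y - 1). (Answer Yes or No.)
No

Substitute T(x,y) = (x - 1, y - 1) into the expression and compare with the original.

Original: xy
After applying T: (x - 1)(y - 1) = xy - x - y + 1

This differs from the original xy (difference: -x - y + 1), so the expression is NOT invariant.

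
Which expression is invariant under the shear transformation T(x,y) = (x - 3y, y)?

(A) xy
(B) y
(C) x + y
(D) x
B

Under the shear T(x,y) = (x - 3y, y):
Substitute the transformed coordinates into each option and compare with the original:
(A) xy  ->  (x - 3y)(y) = xy - 3y^2   [differs from xy: not invariant]
(B) y  ->  (y) = y   [equals y: invariant]
(C) x + y  ->  (x - 3y) + (y) = x - 2y   [differs from x + y: not invariant]
(D) x  ->  (x - 3y) = x - 3y   [differs from x: not invariant]

Only option (B), y, is unchanged by the transformation.
A horizontal shear moves points parallel to the x-axis, so the y-coordinate (and any function of y alone) is unchanged.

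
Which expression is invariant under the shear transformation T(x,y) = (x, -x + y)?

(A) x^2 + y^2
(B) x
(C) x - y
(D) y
B

Under the shear T(x,y) = (x, -x + y):
Substitute the transformed coordinates into each option and compare with the original:
(A) x^2 + y^2  ->  (x)^2 + (-x + y)^2 = 2x^2 - 2xy + y^2   [differs from x^2 + y^2: not invariant]
(B) x  ->  (x) = x   [equals x: invariant]
(C) x - y  ->  (x) - (-x + y) = 2x - y   [differs from x - y: not invariant]
(D) y  ->  (-x + y) = -x + y   [differs from y: not invariant]

Only option (B), x, is unchanged by the transformation.
A vertical shear moves points parallel to the y-axis, so the x-coordinate (and any function of x alone) is unchanged.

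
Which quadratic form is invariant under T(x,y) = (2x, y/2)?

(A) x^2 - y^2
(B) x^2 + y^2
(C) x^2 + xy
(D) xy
D

T multiplies x by 2 and divides y by 2.
Substitute the transformed coordinates into each option and compare with the original:
(A) x^2 - y^2  ->  (2x)^2 - (y/2)^2 = 4x^2 - y^2/4   [differs from x^2 - y^2: not invariant]
(B) x^2 + y^2  ->  (2x)^2 + (y/2)^2 = 4x^2 + y^2/4   [differs from x^2 + y^2: not invariant]
(C) x^2 + xy  ->  (2x)^2 + (2x)(y/2) = 4x^2 + xy   [differs from x^2 + xy: not invariant]
(D) xy  ->  (2x)(y/2) = xy   [equals xy: invariant]

Only option (D), xy, is unchanged by the transformation.
The factors 2 and 1/2 cancel only in the pure product xy.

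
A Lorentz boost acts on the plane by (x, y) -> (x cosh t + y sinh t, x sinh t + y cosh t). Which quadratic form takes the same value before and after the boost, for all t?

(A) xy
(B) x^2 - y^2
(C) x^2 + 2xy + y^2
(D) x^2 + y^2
B

Write x' = x cosh t + y sinh t, y' = x sinh t + y cosh t and substitute into each option:
(A) xy: (x cosh t + y sinh t)(x sinh t + y cosh t) = xy(cosh^2 t + sinh^2 t) + (x^2 + y^2) sinh t cosh t = xy cosh 2t + (x^2 + y^2)(sinh 2t)/2   [not invariant for t != 0]
(B) x^2 - y^2: (x cosh t + y sinh t)^2 - (x sinh t + y cosh t)^2 = x^2(cosh^2 t - sinh^2 t) + 2xy(cosh t sinh t - sinh t cosh t) + y^2(sinh^2 t - cosh^2 t) = x^2 - y^2   [invariant, using cosh^2 t - sinh^2 t = 1]
(C) x^2 + 2xy + y^2: (x' + y')^2 with x' + y' = (x + y)(cosh t + sinh t) = (x + y)e^t, so it becomes (x + y)^2 e^(2t)   [not invariant for t != 0]
(D) x^2 + y^2: (x cosh t + y sinh t)^2 + (x sinh t + y cosh t)^2 = (x^2 + y^2)(cosh^2 t + sinh^2 t) + 4xy sinh t cosh t = (x^2 + y^2) cosh 2t + 2xy sinh 2t   [not invariant for t != 0]

Only (B) x^2 - y^2 is unchanged; it is the Minkowski form preserved by Lorentz boosts, just as x^2 + y^2 is preserved by ordinary rotations.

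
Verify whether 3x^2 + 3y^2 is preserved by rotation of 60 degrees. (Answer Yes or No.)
Yes

Applying rotation by 60 degrees: x' = x*cos(60 degrees) - y*sin(60 degrees) = x/2 - sqrt(3)y/2, y' = x*sin(60 degrees) + y*cos(60 degrees) = sqrt(3)x/2 + y/2

Substituting into 3x^2 + 3y^2:
3(x/2 - sqrt(3)y/2)^2 + 3(sqrt(3)x/2 + y/2)^2
= 3x^2 + 3y^2

This equals the original expression 3x^2 + 3y^2, so it IS invariant.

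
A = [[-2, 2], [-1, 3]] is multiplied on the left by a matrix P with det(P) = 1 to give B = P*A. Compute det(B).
-4

By the multiplicative property of determinants, det(B) = det(P*A) = det(P) * det(A) = det(A),
so the determinant is invariant under multiplication by any determinant-1 matrix; we just need det(A).

det(A) = (-2)(3) - (2)(-1) = -6 - (-2) = -4

Therefore det(B) = 1 * (-4) = -4.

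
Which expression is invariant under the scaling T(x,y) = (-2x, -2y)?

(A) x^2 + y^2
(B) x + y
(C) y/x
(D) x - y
C

Under the uniform scaling T(x,y) = (-2x, -2y):
Substitute the transformed coordinates into each option and compare with the original:
(A) x^2 + y^2  ->  (-2x)^2 + (-2y)^2 = 4x^2 + 4y^2   [differs from x^2 + y^2: not invariant]
(B) x + y  ->  (-2x) + (-2y) = -2x - 2y   [differs from x + y: not invariant]
(C) y/x  ->  (-2y)/(-2x) = y/x   [equals y/x: invariant]
(D) x - y  ->  (-2x) - (-2y) = -2x + 2y   [differs from x - y: not invariant]

Only option (C), y/x, is unchanged by the transformation.
The common factor -2 cancels in a ratio of coordinates, while sums, products and sums of squares pick up factors of -2 or 4.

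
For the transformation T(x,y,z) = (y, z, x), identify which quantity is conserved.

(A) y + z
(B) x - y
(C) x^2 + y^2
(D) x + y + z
D

Apply T(x,y,z) = (y, z, x) to each option, i.e. replace (x, y, z) by the transformed coordinates.
Substitute the transformed coordinates into each option and compare with the original:
(A) y + z  ->  (z) + (x) = x + z   [differs from y + z: not invariant]
(B) x - y  ->  (y) - (z) = y - z   [differs from x - y: not invariant]
(C) x^2 + y^2  ->  (y)^2 + (z)^2 = y^2 + z^2   [differs from x^2 + y^2: not invariant]
(D) x + y + z  ->  (y) + (z) + (x) = x + y + z   [equals x + y + z: invariant]

Only option (D), x + y + z, is unchanged by the transformation.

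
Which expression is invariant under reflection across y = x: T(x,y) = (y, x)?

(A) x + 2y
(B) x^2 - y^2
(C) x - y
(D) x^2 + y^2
D

The map is reflection across y = x: T(x,y) = (y, x).
Substitute the transformed coordinates into each option and compare with the original:
(A) x + 2y  ->  (y) + 2(x) = 2x + y   [differs from x + 2y: not invariant]
(B) x^2 - y^2  ->  (y)^2 - (x)^2 = -x^2 + y^2   [differs from x^2 - y^2: not invariant]
(C) x - y  ->  (y) - (x) = -x + y   [differs from x - y: not invariant]
(D) x^2 + y^2  ->  (y)^2 + (x)^2 = x^2 + y^2   [equals x^2 + y^2: invariant]

Only option (D), x^2 + y^2, is unchanged by the transformation.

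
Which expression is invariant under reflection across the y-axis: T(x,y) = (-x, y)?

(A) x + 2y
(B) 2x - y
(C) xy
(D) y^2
D

The map is reflection across the y-axis: T(x,y) = (-x, y).
Substitute the transformed coordinates into each option and compare with the original:
(A) x + 2y  ->  (-x) + 2(y) = -x + 2y   [differs from x + 2y: not invariant]
(B) 2x - y  ->  2(-x) - (y) = -2x - y   [differs from 2x - y: not invariant]
(C) xy  ->  (-x)(y) = -xy   [differs from xy: not invariant]
(D) y^2  ->  (y)^2 = y^2   [equals y^2: invariant]

Only option (D), y^2, is unchanged by the transformation.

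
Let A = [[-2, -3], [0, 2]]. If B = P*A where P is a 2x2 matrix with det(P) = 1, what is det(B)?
-4

By the multiplicative property of determinants, det(B) = det(P*A) = det(P) * det(A) = det(A),
so the determinant is invariant under multiplication by any determinant-1 matrix; we just need det(A).

det(A) = (-2)(2) - (-3)(0) = -4 - 0 = -4

Therefore det(B) = 1 * (-4) = -4.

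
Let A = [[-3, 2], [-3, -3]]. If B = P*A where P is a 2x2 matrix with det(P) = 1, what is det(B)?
15

By the multiplicative property of determinants, det(B) = det(P*A) = det(P) * det(A) = det(A),
so the determinant is invariant under multiplication by any determinant-1 matrix; we just need det(A).

det(A) = (-3)(-3) - (2)(-3) = 9 - (-6) = 15

Therefore det(B) = 1 * 15 = 15.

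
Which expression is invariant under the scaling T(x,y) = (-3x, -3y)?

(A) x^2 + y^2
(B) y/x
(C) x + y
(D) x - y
B

Under the uniform scaling T(x,y) = (-3x, -3y):
Substitute the transformed coordinates into each option and compare with the original:
(A) x^2 + y^2  ->  (-3x)^2 + (-3y)^2 = 9x^2 + 9y^2   [differs from x^2 + y^2: not invariant]
(B) y/x  ->  (-3y)/(-3x) = y/x   [equals y/x: invariant]
(C) x + y  ->  (-3x) + (-3y) = -3x - 3y   [differs from x + y: not invariant]
(D) x - y  ->  (-3x) - (-3y) = -3x + 3y   [differs from x - y: not invariant]

Only option (B), y/x, is unchanged by the transformation.
The common factor -3 cancels in a ratio of coordinates, while sums, products and sums of squares pick up factors of -3 or 9.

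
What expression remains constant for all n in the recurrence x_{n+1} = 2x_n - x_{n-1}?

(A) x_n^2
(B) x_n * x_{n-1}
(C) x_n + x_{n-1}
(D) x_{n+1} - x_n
D

For the recurrence x_{n+1} = 2x_n - x_{n-1}:

If x_{n+1} = 2x_n - x_{n-1}, then:
x_{n+1} - x_n = x_n - x_{n-1}
The first difference is constant throughout the sequence.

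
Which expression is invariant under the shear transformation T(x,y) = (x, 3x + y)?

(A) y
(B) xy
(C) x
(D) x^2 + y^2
C

Under the shear T(x,y) = (x, 3x + y):
Substitute the transformed coordinates into each option and compare with the original:
(A) y  ->  (3x + y) = 3x + y   [differs from y: not invariant]
(B) xy  ->  (x)(3x + y) = 3x^2 + xy   [differs from xy: not invariant]
(C) x  ->  (x) = x   [equals x: invariant]
(D) x^2 + y^2  ->  (x)^2 + (3x + y)^2 = 10x^2 + 6xy + y^2   [differs from x^2 + y^2: not invariant]

Only option (C), x, is unchanged by the transformation.
A vertical shear moves points parallel to the y-axis, so the x-coordinate (and any function of x alone) is unchanged.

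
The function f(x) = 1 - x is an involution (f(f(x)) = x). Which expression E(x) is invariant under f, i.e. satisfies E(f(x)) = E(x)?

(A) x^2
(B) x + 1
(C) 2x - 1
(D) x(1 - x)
D

Replace x by f(x) = 1 - x in each option and simplify. As a quick numerical cross-check, also compare E(3) with E(f(3)) = E(-2).

(A) x^2  ->  (1 - x)^2 = (x - 1)^2; check: E(3) = 9 but E(-2) = 4.   [not invariant]
(B) x + 1  ->  (1 - x) + 1 = 2 - x; check: E(3) = 4 but E(-2) = -1.   [not invariant]
(C) 2x - 1  ->  2(1 - x) - 1 = 1 - 2x; check: E(3) = 5 but E(-2) = -5.   [not invariant]
(D) x(1 - x)  ->  (1 - x)(1 - (1 - x)), which simplifies back to x(1 - x); check: E(3) = -6, E(-2) = -6.   [invariant]

Only (D) is unchanged. E is symmetric under swapping x with f(x) = 1 - x, which is exactly what an involution does.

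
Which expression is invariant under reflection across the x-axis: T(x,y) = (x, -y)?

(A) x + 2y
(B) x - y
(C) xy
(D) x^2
D

The map is reflection across the x-axis: T(x,y) = (x, -y).
Substitute the transformed coordinates into each option and compare with the original:
(A) x + 2y  ->  (x) + 2(-y) = x - 2y   [differs from x + 2y: not invariant]
(B) x - y  ->  (x) - (-y) = x + y   [differs from x - y: not invariant]
(C) xy  ->  (x)(-y) = -xy   [differs from xy: not invariant]
(D) x^2  ->  (x)^2 = x^2   [equals x^2: invariant]

Only option (D), x^2, is unchanged by the transformation.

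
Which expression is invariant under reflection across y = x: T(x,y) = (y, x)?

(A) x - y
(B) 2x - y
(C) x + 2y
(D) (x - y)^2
D

The map is reflection across y = x: T(x,y) = (y, x).
Substitute the transformed coordinates into each option and compare with the original:
(A) x - y  ->  (y) - (x) = -x + y   [differs from x - y: not invariant]
(B) 2x - y  ->  2(y) - (x) = -x + 2y   [differs from 2x - y: not invariant]
(C) x + 2y  ->  (y) + 2(x) = 2x + y   [differs from x + 2y: not invariant]
(D) (x - y)^2  ->  ((y) - (x))^2 = x^2 - 2xy + y^2   [equals (x - y)^2: invariant]

Only option (D), (x - y)^2, is unchanged by the transformation.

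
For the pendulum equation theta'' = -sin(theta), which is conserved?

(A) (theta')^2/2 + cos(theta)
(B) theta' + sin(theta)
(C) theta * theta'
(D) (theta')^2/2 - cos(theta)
D

A first integral I satisfies dI/dt = 0 along every solution. Differentiate each option and use the equation of motion:
(A) d/dt[(theta')^2/2 + cos(theta)] = theta' theta'' - sin(theta) theta' = -2 theta' sin(theta), not identically 0
(B) d/dt[theta' + sin(theta)] = theta'' + cos(theta) theta' = -sin(theta) + theta' cos(theta), not identically 0
(C) d/dt[theta * theta'] = (theta')^2 + theta theta'' = (theta')^2 - theta sin(theta), not identically 0
(D) d/dt[(theta')^2/2 - cos(theta)] = theta' theta'' + sin(theta) theta' = theta'(-sin(theta)) + theta' sin(theta) = 0

Only (D) has zero time-derivative. This is the total energy: kinetic (theta')^2/2 plus potential -cos(theta).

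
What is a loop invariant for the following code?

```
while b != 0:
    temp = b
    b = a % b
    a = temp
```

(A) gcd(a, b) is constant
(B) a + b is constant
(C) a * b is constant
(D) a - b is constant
A

A loop invariant must hold before the first iteration and be re-established by every execution of the body.

(A) gcd(a, b) is constant: One iteration replaces (a, b) by (b, a mod b). Since a mod b = a - q*b for an integer q, any common divisor of a and b divides b and a mod b, and conversely; hence gcd(b, a mod b) = gcd(a, b). For instance (13, 7) -> (7, 6) keeps gcd = 1. At exit b = 0 and a = gcd of the original inputs.

The other options fail:
(B) a + b is constant: e.g. (a, b) = (13, 7) -> (7, 6): the sum goes from 20 to 13.
(C) a * b is constant: e.g. (a, b) = (13, 7) -> (7, 6): the product goes from 91 to 42.
(D) a - b is constant: e.g. (a, b) = (13, 7) -> (7, 6): the difference goes from 6 to 1.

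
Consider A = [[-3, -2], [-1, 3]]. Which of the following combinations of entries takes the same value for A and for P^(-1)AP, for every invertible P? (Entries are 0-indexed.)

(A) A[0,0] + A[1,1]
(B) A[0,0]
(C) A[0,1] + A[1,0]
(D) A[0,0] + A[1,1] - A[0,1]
A

A[0,0] + A[1,1] is the trace of A. By the cyclic property of the trace, tr(P^(-1)AP) = tr(APP^(-1)) = tr(A), so it is the same for every matrix similar to A.

The other combinations are not similarity invariants. For example, take P = [[1, 2], [0, 1]] (det P = 1), so P^(-1) = [[1, -2], [0, 1]] and
B = P^(-1)AP = [[-1, -10], [-1, 1]].
Evaluating each option on A and on B:
(A) A[0,0] + A[1,1]: 0 for A, 0 for B -> unchanged
(B) A[0,0]: -3 for A, -1 for B -> changes
(C) A[0,1] + A[1,0]: -3 for A, -11 for B -> changes
(D) A[0,0] + A[1,1] - A[0,1]: 2 for A, 10 for B -> changes

Only (A) A[0,0] + A[1,1] = 0 survives (and it does so for every P, not just this one), so it is the invariant.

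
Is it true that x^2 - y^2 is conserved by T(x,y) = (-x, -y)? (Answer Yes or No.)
Yes

Substitute T(x,y) = (-x, -y) into the expression and compare with the original.

Original: x^2 - y^2
After applying T: (-x)^2 - (-y)^2 = x^2 - y^2

This is identical to the original x^2 - y^2, so the expression is invariant.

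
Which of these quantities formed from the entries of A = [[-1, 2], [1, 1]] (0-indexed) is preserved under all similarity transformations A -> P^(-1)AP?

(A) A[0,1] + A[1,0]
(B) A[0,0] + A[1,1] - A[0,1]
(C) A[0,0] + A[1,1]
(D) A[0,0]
C

A[0,0] + A[1,1] is the trace of A. By the cyclic property of the trace, tr(P^(-1)AP) = tr(APP^(-1)) = tr(A), so it is the same for every matrix similar to A.

The other combinations are not similarity invariants. For example, take P = [[1, 1], [1, 2]] (det P = 1), so P^(-1) = [[2, -1], [-1, 1]] and
B = P^(-1)AP = [[0, 3], [1, 0]].
Evaluating each option on A and on B:
(A) A[0,1] + A[1,0]: 3 for A, 4 for B -> changes
(B) A[0,0] + A[1,1] - A[0,1]: -2 for A, -3 for B -> changes
(C) A[0,0] + A[1,1]: 0 for A, 0 for B -> unchanged
(D) A[0,0]: -1 for A, 0 for B -> changes

Only (C) A[0,0] + A[1,1] = 0 survives (and it does so for every P, not just this one), so it is the invariant.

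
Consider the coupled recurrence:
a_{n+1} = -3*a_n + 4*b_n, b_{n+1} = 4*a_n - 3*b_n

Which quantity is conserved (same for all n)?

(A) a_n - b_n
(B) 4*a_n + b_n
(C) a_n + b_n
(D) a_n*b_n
C

Replace a_n by a_{n+1} = -3*a_n + 4*b_n and b_n by b_{n+1} = 4*a_n - 3*b_n in each option and simplify:
(A) a_n - b_n  ->  (-3*a_n + 4*b_n) - (4*a_n - 3*b_n) = -7*a_n + 7*b_n   [not conserved]
(B) 4*a_n + b_n  ->  4*(-3*a_n + 4*b_n) + (4*a_n - 3*b_n) = -8*a_n + 13*b_n   [not conserved]
(C) a_n + b_n  ->  (-3*a_n + 4*b_n) + (4*a_n - 3*b_n) = a_n + b_n   [conserved]
(D) a_n*b_n  ->  (-3*a_n + 4*b_n)*(4*a_n - 3*b_n) = -12*a_n^2 + 25*a_n*b_n - 12*b_n^2   [not conserved]

Only (C) a_n + b_n returns to itself after one step, so it is the conserved quantity.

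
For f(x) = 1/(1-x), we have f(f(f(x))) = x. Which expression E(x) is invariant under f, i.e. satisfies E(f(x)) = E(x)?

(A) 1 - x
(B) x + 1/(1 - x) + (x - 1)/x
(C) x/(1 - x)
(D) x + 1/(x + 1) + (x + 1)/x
B

Replace x by f(x) = 1/(1 - x) in each option and simplify. As a quick numerical cross-check, also compare E(5) with E(f(5)) = E(-1/4).

(A) 1 - x  ->  1 - (1/(1 - x)) = x/(x - 1); check: E(5) = -4 but E(-1/4) = 5/4.   [not invariant]
(B) x + 1/(1 - x) + (x - 1)/x  ->  (1/(1 - x)) + 1/(1 - (1/(1 - x))) + ((1/(1 - x)) - 1)/(1/(1 - x)), which simplifies back to x + 1/(1 - x) + (x - 1)/x; check: E(5) = 111/20, E(-1/4) = 111/20.   [invariant]
(C) x/(1 - x)  ->  (1/(1 - x))/(1 - (1/(1 - x))) = -1/x; check: E(5) = -5/4 but E(-1/4) = -1/5.   [not invariant]
(D) x + 1/(x + 1) + (x + 1)/x  ->  (1/(1 - x)) + 1/((1/(1 - x)) + 1) + ((1/(1 - x)) + 1)/(1/(1 - x)) = (-x^3 + 6x^2 - 11x + 7)/(x^2 - 3x + 2); check: E(5) = 191/30 but E(-1/4) = -23/12.   [not invariant]

Only (B) is unchanged. Indeed f(f(x)) = 1/(1 - 1/(1-x)) = (1-x)/(-x) = (x-1)/x, so E(x) = x + f(x) + f(f(x)) is the sum over the whole 3-cycle; applying f just permutes the three terms cyclically (x -> f(x) -> f(f(x)) -> x), leaving the sum unchanged.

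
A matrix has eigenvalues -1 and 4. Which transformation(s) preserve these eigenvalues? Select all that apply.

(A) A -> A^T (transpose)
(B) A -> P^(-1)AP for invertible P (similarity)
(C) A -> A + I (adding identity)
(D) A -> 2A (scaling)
A and B

Eigenvalues are preserved by:
1. Similarity transformations: A -> P^(-1)AP (same characteristic polynomial)
2. Transpose: A^T has the same eigenvalues as A

Eigenvalues are NOT preserved by:
- Adding identity: eigenvalues become -1+1, 4+1
- Scaling: eigenvalues become -2, 8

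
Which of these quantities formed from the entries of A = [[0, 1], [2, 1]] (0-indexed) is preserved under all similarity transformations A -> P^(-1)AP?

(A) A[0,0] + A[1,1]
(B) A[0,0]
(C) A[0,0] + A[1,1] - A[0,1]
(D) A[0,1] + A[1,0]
A

A[0,0] + A[1,1] is the trace of A. By the cyclic property of the trace, tr(P^(-1)AP) = tr(APP^(-1)) = tr(A), so it is the same for every matrix similar to A.

The other combinations are not similarity invariants. For example, take P = [[1, -1], [0, 1]] (det P = 1), so P^(-1) = [[1, 1], [0, 1]] and
B = P^(-1)AP = [[2, 0], [2, -1]].
Evaluating each option on A and on B:
(A) A[0,0] + A[1,1]: 1 for A, 1 for B -> unchanged
(B) A[0,0]: 0 for A, 2 for B -> changes
(C) A[0,0] + A[1,1] - A[0,1]: 0 for A, 1 for B -> changes
(D) A[0,1] + A[1,0]: 3 for A, 2 for B -> changes

Only (A) A[0,0] + A[1,1] = 1 survives (and it does so for every P, not just this one), so it is the invariant.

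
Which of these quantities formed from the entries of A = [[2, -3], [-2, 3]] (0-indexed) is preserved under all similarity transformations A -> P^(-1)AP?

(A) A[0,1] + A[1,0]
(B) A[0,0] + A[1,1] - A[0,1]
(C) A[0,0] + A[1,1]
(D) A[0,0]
C

A[0,0] + A[1,1] is the trace of A. By the cyclic property of the trace, tr(P^(-1)AP) = tr(APP^(-1)) = tr(A), so it is the same for every matrix similar to A.

The other combinations are not similarity invariants. For example, take P = [[1, -1], [0, 1]] (det P = 1), so P^(-1) = [[1, 1], [0, 1]] and
B = P^(-1)AP = [[0, 0], [-2, 5]].
Evaluating each option on A and on B:
(A) A[0,1] + A[1,0]: -5 for A, -2 for B -> changes
(B) A[0,0] + A[1,1] - A[0,1]: 8 for A, 5 for B -> changes
(C) A[0,0] + A[1,1]: 5 for A, 5 for B -> unchanged
(D) A[0,0]: 2 for A, 0 for B -> changes

Only (C) A[0,0] + A[1,1] = 5 survives (and it does so for every P, not just this one), so it is the invariant.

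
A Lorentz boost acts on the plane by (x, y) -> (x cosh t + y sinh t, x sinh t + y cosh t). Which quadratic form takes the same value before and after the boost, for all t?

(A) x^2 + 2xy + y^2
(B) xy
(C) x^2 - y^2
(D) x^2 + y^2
C

Write x' = x cosh t + y sinh t, y' = x sinh t + y cosh t and substitute into each option:
(A) x^2 + 2xy + y^2: (x' + y')^2 with x' + y' = (x + y)(cosh t + sinh t) = (x + y)e^t, so it becomes (x + y)^2 e^(2t)   [not invariant for t != 0]
(B) xy: (x cosh t + y sinh t)(x sinh t + y cosh t) = xy(cosh^2 t + sinh^2 t) + (x^2 + y^2) sinh t cosh t = xy cosh 2t + (x^2 + y^2)(sinh 2t)/2   [not invariant for t != 0]
(C) x^2 - y^2: (x cosh t + y sinh t)^2 - (x sinh t + y cosh t)^2 = x^2(cosh^2 t - sinh^2 t) + 2xy(cosh t sinh t - sinh t cosh t) + y^2(sinh^2 t - cosh^2 t) = x^2 - y^2   [invariant, using cosh^2 t - sinh^2 t = 1]
(D) x^2 + y^2: (x cosh t + y sinh t)^2 + (x sinh t + y cosh t)^2 = (x^2 + y^2)(cosh^2 t + sinh^2 t) + 4xy sinh t cosh t = (x^2 + y^2) cosh 2t + 2xy sinh 2t   [not invariant for t != 0]

Only (C) x^2 - y^2 is unchanged; it is the Minkowski form preserved by Lorentz boosts, just as x^2 + y^2 is preserved by ordinary rotations.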